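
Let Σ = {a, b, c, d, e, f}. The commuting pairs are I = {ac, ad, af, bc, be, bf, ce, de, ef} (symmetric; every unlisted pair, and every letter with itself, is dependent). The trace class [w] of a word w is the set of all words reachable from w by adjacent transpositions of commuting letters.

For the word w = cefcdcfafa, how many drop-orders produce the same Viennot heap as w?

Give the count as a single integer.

drop 0:c onto floor
drop 1:e onto floor
drop 2:f onto {0:c}
drop 3:c onto {2:f}
drop 4:d onto {3:c}
drop 5:c onto {4:d}
drop 6:f onto {5:c}
drop 7:a onto {1:e}
drop 8:f onto {6:f}
drop 9:a onto {7:a}
ground layer = {0:c, 1:e}
drop-orders for the pieces not yet dropped (sum over which currently-grounded one goes next):
  1 to go: {8} 1  {9} 1
  2 to go: {6,8} 1  {7,9} 1  {8,9} 2
  3 to go: {1,7,9} 1  {5,6,8} 1  {6,8,9} 3  {7,8,9} 3
  4 to go: {1,7,8,9} 4  {4,5,6,8} 1  {5,6,8,9} 4  {6,7,8,9} 6
  5 to go: {1,6,7,8,9} 10  {3,4,5,6,8} 1  {4,5,6,8,9} 5  {5,6,7,8,9} 10
  6 to go: {1,5,6,7,8,9} 20  {2,3,4,5,6,8} 1  {3,4,5,6,8,9} 6  {4,5,6,7,8,9} 15
  7 to go: {0,2,3,4,5,6,8} 1  {1,4,5,6,7,8,9} 35  {2,3,4,5,6,8,9} 7  {3,4,5,6,7,8,9} 21
  8 to go: {0,2,3,4,5,6,8,9} 8  {1,3,4,5,6,7,8,9} 56  {2,3,4,5,6,7,8,9} 28
  if 0:c drops first: 84 orders
  if 1:e drops first: 36 orders
heap linearizations: 120

120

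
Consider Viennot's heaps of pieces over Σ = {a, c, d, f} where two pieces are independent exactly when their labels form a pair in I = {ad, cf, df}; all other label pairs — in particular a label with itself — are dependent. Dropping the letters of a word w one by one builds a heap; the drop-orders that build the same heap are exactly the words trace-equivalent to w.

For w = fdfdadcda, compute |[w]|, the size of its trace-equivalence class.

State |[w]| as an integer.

drop 0:f onto floor
drop 1:d onto floor
drop 2:f onto {0:f}
drop 3:d onto {1:d}
drop 4:a onto {2:f}
drop 5:d onto {3:d}
drop 6:c onto {4:a, 5:d}
drop 7:d onto {6:c}
drop 8:a onto {6:c}
ground layer = {0:f, 1:d}
drop-orders for the pieces not yet dropped (sum over which currently-grounded one goes next):
  1 to go: {7} 1  {8} 1
  2 to go: {7,8} 2
  3 to go: {6,7,8} 2
  4 to go: {4,6,7,8} 2  {5,6,7,8} 2
  5 to go: {2,4,6,7,8} 2  {3,5,6,7,8} 2  {4,5,6,7,8} 4
  6 to go: {0,2,4,6,7,8} 2  {1,3,5,6,7,8} 2  {2,4,5,6,7,8} 6  {3,4,5,6,7,8} 6
  7 to go: {0,2,4,5,6,7,8} 8  {1,3,4,5,6,7,8} 8  {2,3,4,5,6,7,8} 12
  if 0:f drops first: 20 orders
  if 1:d drops first: 20 orders
heap linearizations: 40

40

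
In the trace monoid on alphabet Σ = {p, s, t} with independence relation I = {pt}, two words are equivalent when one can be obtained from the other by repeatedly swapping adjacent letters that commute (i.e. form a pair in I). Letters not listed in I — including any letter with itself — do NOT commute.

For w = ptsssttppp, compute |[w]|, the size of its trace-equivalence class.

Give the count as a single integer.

20

#0=p has no predecessor
#1=t has no predecessor
#2=s depends on [0:p, 1:t]
#3=s depends on [2:s]
#4=s depends on [3:s]
#5=t depends on [4:s]
#6=t depends on [5:t]
#7=p depends on [4:s]
#8=p depends on [7:p]
#9=p depends on [8:p]
sources: [0:p, 1:t]
N(rest) = Σ N(rest − s) over sources s of rest; N(one piece) = 1:
  size 1 → [6]=1  [9]=1
  size 2 → [5,6]=1  [6,9]=2  [8,9]=1
  size 3 → [5,6,9]=3  [6,8,9]=3  [7,8,9]=1
  size 4 → [5,6,8,9]=6  [6,7,8,9]=4
  size 5 → [5,6,7,8,9]=10
  size 6 → [4,5,6,7,8,9]=10
  size 7 → [3,4,5,6,7,8,9]=10
  size 8 → [2,3,4,5,6,7,8,9]=10
  first=0(p) contributes 10
  first=1(t) contributes 10
|[w]| = 20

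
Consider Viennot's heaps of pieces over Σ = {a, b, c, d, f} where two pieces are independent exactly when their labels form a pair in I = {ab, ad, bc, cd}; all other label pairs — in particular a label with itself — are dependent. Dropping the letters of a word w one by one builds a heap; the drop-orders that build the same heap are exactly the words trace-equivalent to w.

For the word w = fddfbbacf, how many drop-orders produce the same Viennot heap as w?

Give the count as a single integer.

#0=f has no predecessor
#1=d depends on [0:f]
#2=d depends on [1:d]
#3=f depends on [2:d]
#4=b depends on [3:f]
#5=b depends on [4:b]
#6=a depends on [3:f]
#7=c depends on [6:a]
#8=f depends on [5:b, 7:c]
sources: [0:f]
N(rest) = Σ N(rest − s) over sources s of rest; N(one piece) = 1:
  size 1 → [8]=1
  size 2 → [5,8]=1  [7,8]=1
  size 3 → [4,5,8]=1  [5,7,8]=2  [6,7,8]=1
  size 4 → [4,5,7,8]=3  [5,6,7,8]=3
  size 5 → [4,5,6,7,8]=6
  size 6 → [3,4,5,6,7,8]=6
  size 7 → [2,3,4,5,6,7,8]=6
  first=0(f) contributes 6

6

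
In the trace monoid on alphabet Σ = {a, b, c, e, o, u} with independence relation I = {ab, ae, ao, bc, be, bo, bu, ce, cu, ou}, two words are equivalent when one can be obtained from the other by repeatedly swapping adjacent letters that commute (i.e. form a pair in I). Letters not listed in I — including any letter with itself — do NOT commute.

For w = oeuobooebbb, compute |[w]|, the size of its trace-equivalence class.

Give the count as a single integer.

1320

#0=o has no predecessor
#1=e depends on [0:o]
#2=u depends on [1:e]
#3=o depends on [1:e]
#4=b has no predecessor
#5=o depends on [3:o]
#6=o depends on [5:o]
#7=e depends on [2:u, 6:o]
#8=b depends on [4:b]
#9=b depends on [8:b]
#10=b depends on [9:b]
sources: [0:o, 4:b]
N(rest) = Σ N(rest − s) over sources s of rest; N(one piece) = 1:
  size 1 → [7]=1  [10]=1
  size 2 → [2,7]=1  [6,7]=1  [7,10]=2  [9,10]=1
  size 3 → [2,6,7]=2  [2,7,10]=3  [5,6,7]=1  [6,7,10]=3  [7,9,10]=3  [8,9,10]=1
  size 4 → [2,5,6,7]=3  [2,6,7,10]=8  [2,7,9,10]=6  [3,5,6,7]=1  [4,8,9,10]=1  [5,6,7,10]=4  [6,7,9,10]=6  [7,8,9,10]=4
  size 5 → [2,3,5,6,7]=4  [2,5,6,7,10]=15  [2,6,7,9,10]=20  [2,7,8,9,10]=10  [3,5,6,7,10]=5  [4,7,8,9,10]=5  [5,6,7,9,10]=10  [6,7,8,9,10]=10
  size 6 → [1,2,3,5,6,7]=4  [2,3,5,6,7,10]=24  [2,4,7,8,9,10]=15  [2,5,6,7,9,10]=45  [2,6,7,8,9,10]=40  [3,5,6,7,9,10]=15  [4,6,7,8,9,10]=15  [5,6,7,8,9,10]=20
  size 7 → [0,1,2,3,5,6,7]=4  [1,2,3,5,6,7,10]=28  [2,3,5,6,7,9,10]=84  [2,4,6,7,8,9,10]=70  [2,5,6,7,8,9,10]=105  [3,5,6,7,8,9,10]=35  [4,5,6,7,8,9,10]=35
  size 8 → [0,1,2,3,5,6,7,10]=32  [1,2,3,5,6,7,9,10]=112  [2,3,5,6,7,8,9,10]=224  [2,4,5,6,7,8,9,10]=210  [3,4,5,6,7,8,9,10]=70
  size 9 → [0,1,2,3,5,6,7,9,10]=144  [1,2,3,5,6,7,8,9,10]=336  [2,3,4,5,6,7,8,9,10]=504
  first=0(o) contributes 840
  first=4(b) contributes 480
|[w]| = 1320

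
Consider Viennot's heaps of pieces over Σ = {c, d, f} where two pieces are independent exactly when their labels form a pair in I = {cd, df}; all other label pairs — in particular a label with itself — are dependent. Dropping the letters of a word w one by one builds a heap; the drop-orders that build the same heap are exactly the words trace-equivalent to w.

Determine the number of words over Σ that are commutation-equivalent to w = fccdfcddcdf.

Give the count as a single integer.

330

#0=f has no predecessor
#1=c depends on [0:f]
#2=c depends on [1:c]
#3=d has no predecessor
#4=f depends on [2:c]
#5=c depends on [4:f]
#6=d depends on [3:d]
#7=d depends on [6:d]
#8=c depends on [5:c]
#9=d depends on [7:d]
#10=f depends on [8:c]
sources: [0:f, 3:d]
N(rest) = Σ N(rest − s) over sources s of rest; N(one piece) = 1:
  size 1 → [9]=1  [10]=1
  size 2 → [7,9]=1  [8,10]=1  [9,10]=2
  size 3 → [5,8,10]=1  [6,7,9]=1  [7,9,10]=3  [8,9,10]=3
  size 4 → [3,6,7,9]=1  [4,5,8,10]=1  [5,8,9,10]=4  [6,7,9,10]=4  [7,8,9,10]=6
  size 5 → [2,4,5,8,10]=1  [3,6,7,9,10]=5  [4,5,8,9,10]=5  [5,7,8,9,10]=10  [6,7,8,9,10]=10
  size 6 → [1,2,4,5,8,10]=1  [2,4,5,8,9,10]=6  [3,6,7,8,9,10]=15  [4,5,7,8,9,10]=15  [5,6,7,8,9,10]=20
  size 7 → [0,1,2,4,5,8,10]=1  [1,2,4,5,8,9,10]=7  [2,4,5,7,8,9,10]=21  [3,5,6,7,8,9,10]=35  [4,5,6,7,8,9,10]=35
  size 8 → [0,1,2,4,5,8,9,10]=8  [1,2,4,5,7,8,9,10]=28  [2,4,5,6,7,8,9,10]=56  [3,4,5,6,7,8,9,10]=70
  size 9 → [0,1,2,4,5,7,8,9,10]=36  [1,2,4,5,6,7,8,9,10]=84  [2,3,4,5,6,7,8,9,10]=126
  first=0(f) contributes 210
  first=3(d) contributes 120
|[w]| = 330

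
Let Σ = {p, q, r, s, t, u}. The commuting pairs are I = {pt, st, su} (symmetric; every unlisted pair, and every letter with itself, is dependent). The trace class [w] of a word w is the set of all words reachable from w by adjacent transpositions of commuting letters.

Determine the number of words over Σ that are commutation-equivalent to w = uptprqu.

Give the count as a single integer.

0(u) covers ∅
1(p) covers 0:u
2(t) covers 0:u
3(p) covers 1:p
4(r) covers 2:t, 3:p
5(q) covers 4:r
6(u) covers 5:q
floor of heap: 0:u
completions by unplaced set U, small U first (add the entries for U minus each lowest piece of U):
  |U|=1: {6}:1
  |U|=2: {5,6}:1
  |U|=3: {4,5,6}:1
  |U|=4: {2,4,5,6}:1  {3,4,5,6}:1
  |U|=5: {1,3,4,5,6}:1  {2,3,4,5,6}:2
  start at 0(u): 3

3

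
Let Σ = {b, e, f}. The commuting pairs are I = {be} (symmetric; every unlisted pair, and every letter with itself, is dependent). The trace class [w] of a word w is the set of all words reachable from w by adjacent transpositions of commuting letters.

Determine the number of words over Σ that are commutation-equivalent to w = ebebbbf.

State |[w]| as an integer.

#0=e has no predecessor
#1=b has no predecessor
#2=e depends on [0:e]
#3=b depends on [1:b]
#4=b depends on [3:b]
#5=b depends on [4:b]
#6=f depends on [2:e, 5:b]
sources: [0:e, 1:b]
N(rest) = Σ N(rest − s) over sources s of rest; N(one piece) = 1:
  size 1 → [6]=1
  size 2 → [2,6]=1  [5,6]=1
  size 3 → [0,2,6]=1  [2,5,6]=2  [4,5,6]=1
  size 4 → [0,2,5,6]=3  [2,4,5,6]=3  [3,4,5,6]=1
  size 5 → [0,2,4,5,6]=6  [1,3,4,5,6]=1  [2,3,4,5,6]=4
  first=0(e) contributes 5
  first=1(b) contributes 10
|[w]| = 15

15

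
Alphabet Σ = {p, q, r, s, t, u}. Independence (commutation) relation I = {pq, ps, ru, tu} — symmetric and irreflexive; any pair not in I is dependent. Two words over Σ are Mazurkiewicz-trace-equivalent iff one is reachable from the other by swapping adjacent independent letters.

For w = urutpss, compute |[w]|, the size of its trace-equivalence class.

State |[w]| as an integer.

18

0(u) covers ∅
1(r) covers ∅
2(u) covers 0:u
3(t) covers 1:r
4(p) covers 2:u, 3:t
5(s) covers 2:u, 3:t
6(s) covers 5:s
floor of heap: 0:u, 1:r
completions by unplaced set U, small U first (add the entries for U minus each lowest piece of U):
  |U|=1: {4}:1  {6}:1
  |U|=2: {4,6}:2  {5,6}:1
  |U|=3: {4,5,6}:3
  |U|=4: {2,4,5,6}:3  {3,4,5,6}:3
  |U|=5: {0,2,4,5,6}:3  {1,3,4,5,6}:3  {2,3,4,5,6}:6
  start at 0(u): 9
  start at 1(r): 9
sum over floor = 18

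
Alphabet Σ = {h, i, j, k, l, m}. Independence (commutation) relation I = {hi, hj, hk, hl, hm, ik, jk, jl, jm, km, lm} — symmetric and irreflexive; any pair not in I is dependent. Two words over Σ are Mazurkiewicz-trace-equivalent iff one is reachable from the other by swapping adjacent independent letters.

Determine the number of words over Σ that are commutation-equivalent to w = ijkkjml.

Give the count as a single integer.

0(i) covers ∅
1(j) covers 0:i
2(k) covers ∅
3(k) covers 2:k
4(j) covers 1:j
5(m) covers 0:i
6(l) covers 0:i, 3:k
floor of heap: 0:i, 2:k
completions by unplaced set U, small U first (add the entries for U minus each lowest piece of U):
  |U|=1: {4}:1  {5}:1  {6}:1
  |U|=2: {1,4}:1  {3,6}:1  {4,5}:2  {4,6}:2  {5,6}:2
  |U|=3: {1,4,5}:3  {1,4,6}:3  {2,3,6}:1  {3,4,6}:3  {3,5,6}:3  {4,5,6}:6
  |U|=4: {1,3,4,6}:6  {1,4,5,6}:12  {2,3,4,6}:4  {2,3,5,6}:4  {3,4,5,6}:12
  |U|=5: {0,1,4,5,6}:12  {1,2,3,4,6}:10  {1,3,4,5,6}:30  {2,3,4,5,6}:20
  start at 0(i): 60
  start at 2(k): 42
sum over floor = 102

102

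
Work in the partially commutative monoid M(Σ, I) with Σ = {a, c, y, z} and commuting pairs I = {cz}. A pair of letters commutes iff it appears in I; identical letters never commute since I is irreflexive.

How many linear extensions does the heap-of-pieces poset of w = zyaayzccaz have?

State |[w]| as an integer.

#0=z has no predecessor
#1=y depends on [0:z]
#2=a depends on [1:y]
#3=a depends on [2:a]
#4=y depends on [3:a]
#5=z depends on [4:y]
#6=c depends on [4:y]
#7=c depends on [6:c]
#8=a depends on [5:z, 7:c]
#9=z depends on [8:a]
sources: [0:z]
N(rest) = Σ N(rest − s) over sources s of rest; N(one piece) = 1:
  size 1 → [9]=1
  size 2 → [8,9]=1
  size 3 → [5,8,9]=1  [7,8,9]=1
  size 4 → [5,7,8,9]=2  [6,7,8,9]=1
  size 5 → [5,6,7,8,9]=3
  size 6 → [4,5,6,7,8,9]=3
  size 7 → [3,4,5,6,7,8,9]=3
  size 8 → [2,3,4,5,6,7,8,9]=3
  first=0(z) contributes 3

3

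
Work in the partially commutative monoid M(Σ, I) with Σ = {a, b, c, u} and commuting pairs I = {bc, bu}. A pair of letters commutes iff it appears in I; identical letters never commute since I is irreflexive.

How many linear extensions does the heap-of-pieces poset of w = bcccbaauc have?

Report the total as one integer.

piece 0:b — minimal
piece 1:c — minimal
piece 2:c rests on {1:c}
piece 3:c rests on {2:c}
piece 4:b rests on {0:b}
piece 5:a rests on {3:c, 4:b}
piece 6:a rests on {5:a}
piece 7:u rests on {6:a}
piece 8:c rests on {7:u}
minimal pieces: {0:b, 1:c}
ways to finish when only these pieces remain (= sum over removing one remaining piece with nothing left below it):
  1 left: {8}→1
  2 left: {7,8}→1
  3 left: {6,7,8}→1
  4 left: {5,6,7,8}→1
  5 left: {3,5,6,7,8}→1  {4,5,6,7,8}→1
  6 left: {0,4,5,6,7,8}→1  {2,3,5,6,7,8}→1  {3,4,5,6,7,8}→2
  7 left: {0,3,4,5,6,7,8}→3  {1,2,3,5,6,7,8}→1  {2,3,4,5,6,7,8}→3
  placing 0:b first → 4 extensions
  placing 1:c first → 6 extensions
total linear extensions = 10

10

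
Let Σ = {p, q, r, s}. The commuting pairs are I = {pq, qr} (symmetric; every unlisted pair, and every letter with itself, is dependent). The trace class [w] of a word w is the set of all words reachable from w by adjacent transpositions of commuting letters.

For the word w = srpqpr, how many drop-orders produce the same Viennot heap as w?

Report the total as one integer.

drop 0:s onto floor
drop 1:r onto {0:s}
drop 2:p onto {1:r}
drop 3:q onto {0:s}
drop 4:p onto {2:p}
drop 5:r onto {4:p}
ground layer = {0:s}
drop-orders for the pieces not yet dropped (sum over which currently-grounded one goes next):
  1 to go: {3} 1  {5} 1
  2 to go: {3,5} 2  {4,5} 1
  3 to go: {2,4,5} 1  {3,4,5} 3
  4 to go: {1,2,4,5} 1  {2,3,4,5} 4
  if 0:s drops first: 5 orders

5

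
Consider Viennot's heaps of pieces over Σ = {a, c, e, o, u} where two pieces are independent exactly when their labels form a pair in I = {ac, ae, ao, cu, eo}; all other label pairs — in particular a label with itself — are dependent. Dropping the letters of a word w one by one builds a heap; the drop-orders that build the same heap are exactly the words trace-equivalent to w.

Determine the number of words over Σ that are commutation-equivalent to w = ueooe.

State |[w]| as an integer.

6

0(u) covers ∅
1(e) covers 0:u
2(o) covers 0:u
3(o) covers 2:o
4(e) covers 1:e
floor of heap: 0:u
completions by unplaced set U, small U first (add the entries for U minus each lowest piece of U):
  |U|=1: {3}:1  {4}:1
  |U|=2: {1,4}:1  {2,3}:1  {3,4}:2
  |U|=3: {1,3,4}:3  {2,3,4}:3
  start at 0(u): 6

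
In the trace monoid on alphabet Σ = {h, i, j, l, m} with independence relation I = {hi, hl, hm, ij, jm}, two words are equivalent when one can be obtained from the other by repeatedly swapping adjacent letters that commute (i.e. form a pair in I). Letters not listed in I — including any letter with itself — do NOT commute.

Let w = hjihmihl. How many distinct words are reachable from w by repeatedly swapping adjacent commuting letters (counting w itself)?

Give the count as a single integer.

65

drop 0:h onto floor
drop 1:j onto {0:h}
drop 2:i onto floor
drop 3:h onto {1:j}
drop 4:m onto {2:i}
drop 5:i onto {4:m}
drop 6:h onto {3:h}
drop 7:l onto {1:j, 5:i}
ground layer = {0:h, 2:i}
drop-orders for the pieces not yet dropped (sum over which currently-grounded one goes next):
  1 to go: {6} 1  {7} 1
  2 to go: {3,6} 1  {5,7} 1  {6,7} 2
  3 to go: {3,6,7} 3  {4,5,7} 1  {5,6,7} 3
  4 to go: {1,3,6,7} 3  {2,4,5,7} 1  {3,5,6,7} 6  {4,5,6,7} 4
  5 to go: {0,1,3,6,7} 3  {1,3,5,6,7} 9  {2,4,5,6,7} 5  {3,4,5,6,7} 10
  6 to go: {0,1,3,5,6,7} 12  {1,3,4,5,6,7} 19  {2,3,4,5,6,7} 15
  if 0:h drops first: 34 orders
  if 2:i drops first: 31 orders
heap linearizations: 65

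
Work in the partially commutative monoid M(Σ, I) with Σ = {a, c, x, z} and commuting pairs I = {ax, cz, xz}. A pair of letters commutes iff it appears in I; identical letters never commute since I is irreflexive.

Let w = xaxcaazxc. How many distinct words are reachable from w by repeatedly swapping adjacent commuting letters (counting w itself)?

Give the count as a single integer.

drop 0:x onto floor
drop 1:a onto floor
drop 2:x onto {0:x}
drop 3:c onto {1:a, 2:x}
drop 4:a onto {3:c}
drop 5:a onto {4:a}
drop 6:z onto {5:a}
drop 7:x onto {3:c}
drop 8:c onto {5:a, 7:x}
ground layer = {0:x, 1:a}
drop-orders for the pieces not yet dropped (sum over which currently-grounded one goes next):
  1 to go: {6} 1  {8} 1
  2 to go: {6,8} 2  {7,8} 1
  3 to go: {5,6,8} 2  {6,7,8} 3
  4 to go: {4,5,6,8} 2  {5,6,7,8} 5
  5 to go: {4,5,6,7,8} 7
  6 to go: {3,4,5,6,7,8} 7
  7 to go: {1,3,4,5,6,7,8} 7  {2,3,4,5,6,7,8} 7
  if 0:x drops first: 14 orders
  if 1:a drops first: 7 orders
heap linearizations: 21

21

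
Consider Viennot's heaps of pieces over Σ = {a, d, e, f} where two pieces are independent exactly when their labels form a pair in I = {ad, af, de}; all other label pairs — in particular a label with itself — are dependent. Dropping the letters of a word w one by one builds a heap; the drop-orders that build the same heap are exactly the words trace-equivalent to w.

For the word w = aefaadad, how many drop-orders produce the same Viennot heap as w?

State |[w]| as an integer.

0(a) covers ∅
1(e) covers 0:a
2(f) covers 1:e
3(a) covers 1:e
4(a) covers 3:a
5(d) covers 2:f
6(a) covers 4:a
7(d) covers 5:d
floor of heap: 0:a
completions by unplaced set U, small U first (add the entries for U minus each lowest piece of U):
  |U|=1: {6}:1  {7}:1
  |U|=2: {4,6}:1  {5,7}:1  {6,7}:2
  |U|=3: {2,5,7}:1  {3,4,6}:1  {4,6,7}:3  {5,6,7}:3
  |U|=4: {2,5,6,7}:4  {3,4,6,7}:4  {4,5,6,7}:6
  |U|=5: {2,4,5,6,7}:10  {3,4,5,6,7}:10
  |U|=6: {2,3,4,5,6,7}:20
  start at 0(a): 20

20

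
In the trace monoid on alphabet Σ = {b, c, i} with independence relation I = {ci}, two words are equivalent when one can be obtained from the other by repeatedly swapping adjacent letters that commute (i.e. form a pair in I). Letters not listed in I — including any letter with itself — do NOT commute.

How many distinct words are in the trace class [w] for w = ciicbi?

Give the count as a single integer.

6

#0=c has no predecessor
#1=i has no predecessor
#2=i depends on [1:i]
#3=c depends on [0:c]
#4=b depends on [2:i, 3:c]
#5=i depends on [4:b]
sources: [0:c, 1:i]
N(rest) = Σ N(rest − s) over sources s of rest; N(one piece) = 1:
  size 1 → [5]=1
  size 2 → [4,5]=1
  size 3 → [2,4,5]=1  [3,4,5]=1
  size 4 → [0,3,4,5]=1  [1,2,4,5]=1  [2,3,4,5]=2
  first=0(c) contributes 3
  first=1(i) contributes 3
|[w]| = 6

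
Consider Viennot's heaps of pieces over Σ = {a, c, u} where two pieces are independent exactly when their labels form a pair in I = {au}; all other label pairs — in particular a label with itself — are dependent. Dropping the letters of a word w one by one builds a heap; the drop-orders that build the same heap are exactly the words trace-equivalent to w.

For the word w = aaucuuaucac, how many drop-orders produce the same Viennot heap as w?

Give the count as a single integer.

12

piece 0:a — minimal
piece 1:a rests on {0:a}
piece 2:u — minimal
piece 3:c rests on {1:a, 2:u}
piece 4:u rests on {3:c}
piece 5:u rests on {4:u}
piece 6:a rests on {3:c}
piece 7:u rests on {5:u}
piece 8:c rests on {6:a, 7:u}
piece 9:a rests on {8:c}
piece 10:c rests on {9:a}
minimal pieces: {0:a, 2:u}
ways to finish when only these pieces remain (= sum over removing one remaining piece with nothing left below it):
  1 left: {10}→1
  2 left: {9,10}→1
  3 left: {8,9,10}→1
  4 left: {6,8,9,10}→1  {7,8,9,10}→1
  5 left: {5,7,8,9,10}→1  {6,7,8,9,10}→2
  6 left: {4,5,7,8,9,10}→1  {5,6,7,8,9,10}→3
  7 left: {4,5,6,7,8,9,10}→4
  8 left: {3,4,5,6,7,8,9,10}→4
  9 left: {1,3,4,5,6,7,8,9,10}→4  {2,3,4,5,6,7,8,9,10}→4
  placing 0:a first → 8 extensions
  placing 2:u first → 4 extensions
total linear extensions = 12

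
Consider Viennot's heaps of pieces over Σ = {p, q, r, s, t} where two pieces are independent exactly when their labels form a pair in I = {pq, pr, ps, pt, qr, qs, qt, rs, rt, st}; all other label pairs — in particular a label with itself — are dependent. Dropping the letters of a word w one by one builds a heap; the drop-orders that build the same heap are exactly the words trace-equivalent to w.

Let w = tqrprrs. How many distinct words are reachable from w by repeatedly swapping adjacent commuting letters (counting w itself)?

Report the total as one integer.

drop 0:t onto floor
drop 1:q onto floor
drop 2:r onto floor
drop 3:p onto floor
drop 4:r onto {2:r}
drop 5:r onto {4:r}
drop 6:s onto floor
ground layer = {0:t, 1:q, 2:r, 3:p, 6:s}
drop-orders for the pieces not yet dropped (sum over which currently-grounded one goes next):
  1 to go: {0} 1  {1} 1  {3} 1  {5} 1  {6} 1
  2 to go: {0,1} 2  {0,3} 2  {0,5} 2  {0,6} 2  {1,3} 2  {1,5} 2  {1,6} 2  {3,5} 2  {3,6} 2  {4,5} 1  {5,6} 2
  3 to go: {0,1,3} 6  {0,1,5} 6  {0,1,6} 6  {0,3,5} 6  {0,3,6} 6  {0,4,5} 3  {0,5,6} 6  {1,3,5} 6  {1,3,6} 6  {1,4,5} 3  {1,5,6} 6  {2,4,5} 1  {3,4,5} 3  {3,5,6} 6  {4,5,6} 3
  4 to go: {0,1,3,5} 24  {0,1,3,6} 24  {0,1,4,5} 12  {0,1,5,6} 24  {0,2,4,5} 4  {0,3,4,5} 12  {0,3,5,6} 24  {0,4,5,6} 12  {1,2,4,5} 4  {1,3,4,5} 12  {1,3,5,6} 24  {1,4,5,6} 12  {2,3,4,5} 4  {2,4,5,6} 4  {3,4,5,6} 12
  5 to go: {0,1,2,4,5} 20  {0,1,3,4,5} 60  {0,1,3,5,6} 120  {0,1,4,5,6} 60  {0,2,3,4,5} 20  {0,2,4,5,6} 20  {0,3,4,5,6} 60  {1,2,3,4,5} 20  {1,2,4,5,6} 20  {1,3,4,5,6} 60  {2,3,4,5,6} 20
  if 0:t drops first: 120 orders
  if 1:q drops first: 120 orders
  if 2:r drops first: 360 orders
  if 3:p drops first: 120 orders
  if 6:s drops first: 120 orders
heap linearizations: 840

840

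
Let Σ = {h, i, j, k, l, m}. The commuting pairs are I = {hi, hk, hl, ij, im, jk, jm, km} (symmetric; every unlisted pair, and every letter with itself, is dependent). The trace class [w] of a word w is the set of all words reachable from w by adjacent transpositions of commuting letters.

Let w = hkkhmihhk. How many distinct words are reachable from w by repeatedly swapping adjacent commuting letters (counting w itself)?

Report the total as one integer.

piece 0:h — minimal
piece 1:k — minimal
piece 2:k rests on {1:k}
piece 3:h rests on {0:h}
piece 4:m rests on {3:h}
piece 5:i rests on {2:k}
piece 6:h rests on {4:m}
piece 7:h rests on {6:h}
piece 8:k rests on {5:i}
minimal pieces: {0:h, 1:k}
ways to finish when only these pieces remain (= sum over removing one remaining piece with nothing left below it):
  1 left: {7}→1  {8}→1
  2 left: {5,8}→1  {6,7}→1  {7,8}→2
  3 left: {2,5,8}→1  {4,6,7}→1  {5,7,8}→3  {6,7,8}→3
  4 left: {1,2,5,8}→1  {2,5,7,8}→4  {3,4,6,7}→1  {4,6,7,8}→4  {5,6,7,8}→6
  5 left: {0,3,4,6,7}→1  {1,2,5,7,8}→5  {2,5,6,7,8}→10  {3,4,6,7,8}→5  {4,5,6,7,8}→10
  6 left: {0,3,4,6,7,8}→6  {1,2,5,6,7,8}→15  {2,4,5,6,7,8}→20  {3,4,5,6,7,8}→15
  7 left: {0,3,4,5,6,7,8}→21  {1,2,4,5,6,7,8}→35  {2,3,4,5,6,7,8}→35
  placing 0:h first → 70 extensions
  placing 1:k first → 56 extensions
total linear extensions = 126

126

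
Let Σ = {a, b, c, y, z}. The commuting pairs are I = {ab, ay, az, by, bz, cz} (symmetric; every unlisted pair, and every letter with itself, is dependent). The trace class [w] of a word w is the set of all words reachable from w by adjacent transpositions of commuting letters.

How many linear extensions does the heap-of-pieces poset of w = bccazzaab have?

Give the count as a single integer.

144

drop 0:b onto floor
drop 1:c onto {0:b}
drop 2:c onto {1:c}
drop 3:a onto {2:c}
drop 4:z onto floor
drop 5:z onto {4:z}
drop 6:a onto {3:a}
drop 7:a onto {6:a}
drop 8:b onto {2:c}
ground layer = {0:b, 4:z}
drop-orders for the pieces not yet dropped (sum over which currently-grounded one goes next):
  1 to go: {5} 1  {7} 1  {8} 1
  2 to go: {4,5} 1  {5,7} 2  {5,8} 2  {6,7} 1  {7,8} 2
  3 to go: {3,6,7} 1  {4,5,7} 3  {4,5,8} 3  {5,6,7} 3  {5,7,8} 6  {6,7,8} 3
  4 to go: {3,5,6,7} 4  {3,6,7,8} 4  {4,5,6,7} 6  {4,5,7,8} 12  {5,6,7,8} 12
  5 to go: {2,3,6,7,8} 4  {3,4,5,6,7} 10  {3,5,6,7,8} 20  {4,5,6,7,8} 30
  6 to go: {1,2,3,6,7,8} 4  {2,3,5,6,7,8} 24  {3,4,5,6,7,8} 60
  7 to go: {0,1,2,3,6,7,8} 4  {1,2,3,5,6,7,8} 28  {2,3,4,5,6,7,8} 84
  if 0:b drops first: 112 orders
  if 4:z drops first: 32 orders
heap linearizations: 144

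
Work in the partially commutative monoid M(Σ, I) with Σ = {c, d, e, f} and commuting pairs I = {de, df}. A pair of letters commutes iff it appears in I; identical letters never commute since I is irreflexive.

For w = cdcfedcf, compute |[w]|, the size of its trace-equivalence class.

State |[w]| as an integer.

piece 0:c — minimal
piece 1:d rests on {0:c}
piece 2:c rests on {1:d}
piece 3:f rests on {2:c}
piece 4:e rests on {3:f}
piece 5:d rests on {2:c}
piece 6:c rests on {4:e, 5:d}
piece 7:f rests on {6:c}
minimal pieces: {0:c}
ways to finish when only these pieces remain (= sum over removing one remaining piece with nothing left below it):
  1 left: {7}→1
  2 left: {6,7}→1
  3 left: {4,6,7}→1  {5,6,7}→1
  4 left: {3,4,6,7}→1  {4,5,6,7}→2
  5 left: {3,4,5,6,7}→3
  6 left: {2,3,4,5,6,7}→3
  placing 0:c first → 3 extensions

3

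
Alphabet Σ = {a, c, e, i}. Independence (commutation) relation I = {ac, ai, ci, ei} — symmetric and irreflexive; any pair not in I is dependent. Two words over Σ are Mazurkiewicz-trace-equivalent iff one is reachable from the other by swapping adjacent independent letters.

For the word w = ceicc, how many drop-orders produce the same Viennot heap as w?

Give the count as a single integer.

#0=c has no predecessor
#1=e depends on [0:c]
#2=i has no predecessor
#3=c depends on [1:e]
#4=c depends on [3:c]
sources: [0:c, 2:i]
N(rest) = Σ N(rest − s) over sources s of rest; N(one piece) = 1:
  size 1 → [2]=1  [4]=1
  size 2 → [2,4]=2  [3,4]=1
  size 3 → [1,3,4]=1  [2,3,4]=3
  first=0(c) contributes 4
  first=2(i) contributes 1
|[w]| = 5

5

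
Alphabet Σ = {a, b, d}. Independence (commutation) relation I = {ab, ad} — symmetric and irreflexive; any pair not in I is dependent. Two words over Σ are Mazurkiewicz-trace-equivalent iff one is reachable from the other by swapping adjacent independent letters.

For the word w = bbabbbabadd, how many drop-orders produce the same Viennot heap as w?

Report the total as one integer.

165

drop 0:b onto floor
drop 1:b onto {0:b}
drop 2:a onto floor
drop 3:b onto {1:b}
drop 4:b onto {3:b}
drop 5:b onto {4:b}
drop 6:a onto {2:a}
drop 7:b onto {5:b}
drop 8:a onto {6:a}
drop 9:d onto {7:b}
drop 10:d onto {9:d}
ground layer = {0:b, 2:a}
drop-orders for the pieces not yet dropped (sum over which currently-grounded one goes next):
  1 to go: {8} 1  {10} 1
  2 to go: {6,8} 1  {8,10} 2  {9,10} 1
  3 to go: {2,6,8} 1  {6,8,10} 3  {7,9,10} 1  {8,9,10} 3
  4 to go: {2,6,8,10} 4  {5,7,9,10} 1  {6,8,9,10} 6  {7,8,9,10} 4
  5 to go: {2,6,8,9,10} 10  {4,5,7,9,10} 1  {5,7,8,9,10} 5  {6,7,8,9,10} 10
  6 to go: {2,6,7,8,9,10} 20  {3,4,5,7,9,10} 1  {4,5,7,8,9,10} 6  {5,6,7,8,9,10} 15
  7 to go: {1,3,4,5,7,9,10} 1  {2,5,6,7,8,9,10} 35  {3,4,5,7,8,9,10} 7  {4,5,6,7,8,9,10} 21
  8 to go: {0,1,3,4,5,7,9,10} 1  {1,3,4,5,7,8,9,10} 8  {2,4,5,6,7,8,9,10} 56  {3,4,5,6,7,8,9,10} 28
  9 to go: {0,1,3,4,5,7,8,9,10} 9  {1,3,4,5,6,7,8,9,10} 36  {2,3,4,5,6,7,8,9,10} 84
  if 0:b drops first: 120 orders
  if 2:a drops first: 45 orders
heap linearizations: 165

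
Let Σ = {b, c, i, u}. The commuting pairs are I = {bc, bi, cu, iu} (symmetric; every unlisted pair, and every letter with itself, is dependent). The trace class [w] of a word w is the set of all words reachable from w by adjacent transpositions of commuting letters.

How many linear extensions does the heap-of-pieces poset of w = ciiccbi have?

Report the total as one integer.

7

0(c) covers ∅
1(i) covers 0:c
2(i) covers 1:i
3(c) covers 2:i
4(c) covers 3:c
5(b) covers ∅
6(i) covers 4:c
floor of heap: 0:c, 5:b
completions by unplaced set U, small U first (add the entries for U minus each lowest piece of U):
  |U|=1: {5}:1  {6}:1
  |U|=2: {4,6}:1  {5,6}:2
  |U|=3: {3,4,6}:1  {4,5,6}:3
  |U|=4: {2,3,4,6}:1  {3,4,5,6}:4
  |U|=5: {1,2,3,4,6}:1  {2,3,4,5,6}:5
  start at 0(c): 6
  start at 5(b): 1
sum over floor = 7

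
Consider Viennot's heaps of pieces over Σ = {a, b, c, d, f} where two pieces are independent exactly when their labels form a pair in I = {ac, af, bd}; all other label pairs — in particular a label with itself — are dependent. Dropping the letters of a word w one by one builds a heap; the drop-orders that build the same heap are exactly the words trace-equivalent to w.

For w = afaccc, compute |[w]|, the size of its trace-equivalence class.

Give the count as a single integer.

drop 0:a onto floor
drop 1:f onto floor
drop 2:a onto {0:a}
drop 3:c onto {1:f}
drop 4:c onto {3:c}
drop 5:c onto {4:c}
ground layer = {0:a, 1:f}
drop-orders for the pieces not yet dropped (sum over which currently-grounded one goes next):
  1 to go: {2} 1  {5} 1
  2 to go: {0,2} 1  {2,5} 2  {4,5} 1
  3 to go: {0,2,5} 3  {2,4,5} 3  {3,4,5} 1
  4 to go: {0,2,4,5} 6  {1,3,4,5} 1  {2,3,4,5} 4
  if 0:a drops first: 5 orders
  if 1:f drops first: 10 orders
heap linearizations: 15

15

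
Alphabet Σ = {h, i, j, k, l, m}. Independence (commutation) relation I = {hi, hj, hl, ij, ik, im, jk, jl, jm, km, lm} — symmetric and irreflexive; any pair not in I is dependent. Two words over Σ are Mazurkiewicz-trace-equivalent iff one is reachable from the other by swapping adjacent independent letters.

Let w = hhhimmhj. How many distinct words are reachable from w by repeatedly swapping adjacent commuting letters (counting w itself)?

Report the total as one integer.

56

piece 0:h — minimal
piece 1:h rests on {0:h}
piece 2:h rests on {1:h}
piece 3:i — minimal
piece 4:m rests on {2:h}
piece 5:m rests on {4:m}
piece 6:h rests on {5:m}
piece 7:j — minimal
minimal pieces: {0:h, 3:i, 7:j}
ways to finish when only these pieces remain (= sum over removing one remaining piece with nothing left below it):
  1 left: {3}→1  {6}→1  {7}→1
  2 left: {3,6}→2  {3,7}→2  {5,6}→1  {6,7}→2
  3 left: {3,5,6}→3  {3,6,7}→6  {4,5,6}→1  {5,6,7}→3
  4 left: {2,4,5,6}→1  {3,4,5,6}→4  {3,5,6,7}→12  {4,5,6,7}→4
  5 left: {1,2,4,5,6}→1  {2,3,4,5,6}→5  {2,4,5,6,7}→5  {3,4,5,6,7}→20
  6 left: {0,1,2,4,5,6}→1  {1,2,3,4,5,6}→6  {1,2,4,5,6,7}→6  {2,3,4,5,6,7}→30
  placing 0:h first → 42 extensions
  placing 3:i first → 7 extensions
  placing 7:j first → 7 extensions
total linear extensions = 56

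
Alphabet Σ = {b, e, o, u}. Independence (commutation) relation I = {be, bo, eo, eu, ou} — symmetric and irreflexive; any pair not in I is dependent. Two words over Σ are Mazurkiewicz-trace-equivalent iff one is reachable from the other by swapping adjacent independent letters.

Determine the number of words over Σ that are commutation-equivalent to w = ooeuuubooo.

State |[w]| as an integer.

piece 0:o — minimal
piece 1:o rests on {0:o}
piece 2:e — minimal
piece 3:u — minimal
piece 4:u rests on {3:u}
piece 5:u rests on {4:u}
piece 6:b rests on {5:u}
piece 7:o rests on {1:o}
piece 8:o rests on {7:o}
piece 9:o rests on {8:o}
minimal pieces: {0:o, 2:e, 3:u}
ways to finish when only these pieces remain (= sum over removing one remaining piece with nothing left below it):
  1 left: {2}→1  {6}→1  {9}→1
  2 left: {2,6}→2  {2,9}→2  {5,6}→1  {6,9}→2  {8,9}→1
  3 left: {2,5,6}→3  {2,6,9}→6  {2,8,9}→3  {4,5,6}→1  {5,6,9}→3  {6,8,9}→3  {7,8,9}→1
  4 left: {1,7,8,9}→1  {2,4,5,6}→4  {2,5,6,9}→12  {2,6,8,9}→12  {2,7,8,9}→4  {3,4,5,6}→1  {4,5,6,9}→4  {5,6,8,9}→6  {6,7,8,9}→4
  5 left: {0,1,7,8,9}→1  {1,2,7,8,9}→5  {1,6,7,8,9}→5  {2,3,4,5,6}→5  {2,4,5,6,9}→20  {2,5,6,8,9}→30  {2,6,7,8,9}→20  {3,4,5,6,9}→5  {4,5,6,8,9}→10  {5,6,7,8,9}→10
  6 left: {0,1,2,7,8,9}→6  {0,1,6,7,8,9}→6  {1,2,6,7,8,9}→30  {1,5,6,7,8,9}→15  {2,3,4,5,6,9}→30  {2,4,5,6,8,9}→60  {2,5,6,7,8,9}→60  {3,4,5,6,8,9}→15  {4,5,6,7,8,9}→20
  7 left: {0,1,2,6,7,8,9}→42  {0,1,5,6,7,8,9}→21  {1,2,5,6,7,8,9}→105  {1,4,5,6,7,8,9}→35  {2,3,4,5,6,8,9}→105  {2,4,5,6,7,8,9}→140  {3,4,5,6,7,8,9}→35
  8 left: {0,1,2,5,6,7,8,9}→168  {0,1,4,5,6,7,8,9}→56  {1,2,4,5,6,7,8,9}→280  {1,3,4,5,6,7,8,9}→70  {2,3,4,5,6,7,8,9}→280
  placing 0:o first → 630 extensions
  placing 2:e first → 126 extensions
  placing 3:u first → 504 extensions
total linear extensions = 1260

1260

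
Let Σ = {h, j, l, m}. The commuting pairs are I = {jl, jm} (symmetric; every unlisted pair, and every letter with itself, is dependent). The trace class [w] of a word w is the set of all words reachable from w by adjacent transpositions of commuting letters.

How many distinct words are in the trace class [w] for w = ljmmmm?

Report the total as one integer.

0(l) covers ∅
1(j) covers ∅
2(m) covers 0:l
3(m) covers 2:m
4(m) covers 3:m
5(m) covers 4:m
floor of heap: 0:l, 1:j
completions by unplaced set U, small U first (add the entries for U minus each lowest piece of U):
  |U|=1: {1}:1  {5}:1
  |U|=2: {1,5}:2  {4,5}:1
  |U|=3: {1,4,5}:3  {3,4,5}:1
  |U|=4: {1,3,4,5}:4  {2,3,4,5}:1
  start at 0(l): 5
  start at 1(j): 1
sum over floor = 6

6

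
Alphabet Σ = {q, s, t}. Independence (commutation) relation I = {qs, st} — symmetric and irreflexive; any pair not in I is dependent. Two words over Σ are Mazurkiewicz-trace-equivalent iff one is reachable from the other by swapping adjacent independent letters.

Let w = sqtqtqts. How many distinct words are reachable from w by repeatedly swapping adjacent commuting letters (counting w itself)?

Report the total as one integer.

drop 0:s onto floor
drop 1:q onto floor
drop 2:t onto {1:q}
drop 3:q onto {2:t}
drop 4:t onto {3:q}
drop 5:q onto {4:t}
drop 6:t onto {5:q}
drop 7:s onto {0:s}
ground layer = {0:s, 1:q}
drop-orders for the pieces not yet dropped (sum over which currently-grounded one goes next):
  1 to go: {6} 1  {7} 1
  2 to go: {0,7} 1  {5,6} 1  {6,7} 2
  3 to go: {0,6,7} 3  {4,5,6} 1  {5,6,7} 3
  4 to go: {0,5,6,7} 6  {3,4,5,6} 1  {4,5,6,7} 4
  5 to go: {0,4,5,6,7} 10  {2,3,4,5,6} 1  {3,4,5,6,7} 5
  6 to go: {0,3,4,5,6,7} 15  {1,2,3,4,5,6} 1  {2,3,4,5,6,7} 6
  if 0:s drops first: 7 orders
  if 1:q drops first: 21 orders
heap linearizations: 28

28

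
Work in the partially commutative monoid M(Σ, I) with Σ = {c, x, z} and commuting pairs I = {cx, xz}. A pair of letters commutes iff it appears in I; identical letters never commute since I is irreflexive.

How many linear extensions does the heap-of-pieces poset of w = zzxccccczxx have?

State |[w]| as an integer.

0(z) covers ∅
1(z) covers 0:z
2(x) covers ∅
3(c) covers 1:z
4(c) covers 3:c
5(c) covers 4:c
6(c) covers 5:c
7(c) covers 6:c
8(z) covers 7:c
9(x) covers 2:x
10(x) covers 9:x
floor of heap: 0:z, 2:x
completions by unplaced set U, small U first (add the entries for U minus each lowest piece of U):
  |U|=1: {8}:1  {10}:1
  |U|=2: {7,8}:1  {8,10}:2  {9,10}:1
  |U|=3: {2,9,10}:1  {6,7,8}:1  {7,8,10}:3  {8,9,10}:3
  |U|=4: {2,8,9,10}:4  {5,6,7,8}:1  {6,7,8,10}:4  {7,8,9,10}:6
  |U|=5: {2,7,8,9,10}:10  {4,5,6,7,8}:1  {5,6,7,8,10}:5  {6,7,8,9,10}:10
  |U|=6: {2,6,7,8,9,10}:20  {3,4,5,6,7,8}:1  {4,5,6,7,8,10}:6  {5,6,7,8,9,10}:15
  |U|=7: {1,3,4,5,6,7,8}:1  {2,5,6,7,8,9,10}:35  {3,4,5,6,7,8,10}:7  {4,5,6,7,8,9,10}:21
  |U|=8: {0,1,3,4,5,6,7,8}:1  {1,3,4,5,6,7,8,10}:8  {2,4,5,6,7,8,9,10}:56  {3,4,5,6,7,8,9,10}:28
  |U|=9: {0,1,3,4,5,6,7,8,10}:9  {1,3,4,5,6,7,8,9,10}:36  {2,3,4,5,6,7,8,9,10}:84
  start at 0(z): 120
  start at 2(x): 45
sum over floor = 165

165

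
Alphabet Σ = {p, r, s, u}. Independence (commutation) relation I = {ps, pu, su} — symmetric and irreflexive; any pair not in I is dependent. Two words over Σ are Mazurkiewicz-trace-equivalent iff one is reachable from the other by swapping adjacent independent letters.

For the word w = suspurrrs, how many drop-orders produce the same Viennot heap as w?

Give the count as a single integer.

30

piece 0:s — minimal
piece 1:u — minimal
piece 2:s rests on {0:s}
piece 3:p — minimal
piece 4:u rests on {1:u}
piece 5:r rests on {2:s, 3:p, 4:u}
piece 6:r rests on {5:r}
piece 7:r rests on {6:r}
piece 8:s rests on {7:r}
minimal pieces: {0:s, 1:u, 3:p}
ways to finish when only these pieces remain (= sum over removing one remaining piece with nothing left below it):
  1 left: {8}→1
  2 left: {7,8}→1
  3 left: {6,7,8}→1
  4 left: {5,6,7,8}→1
  5 left: {2,5,6,7,8}→1  {3,5,6,7,8}→1  {4,5,6,7,8}→1
  6 left: {0,2,5,6,7,8}→1  {1,4,5,6,7,8}→1  {2,3,5,6,7,8}→2  {2,4,5,6,7,8}→2  {3,4,5,6,7,8}→2
  7 left: {0,2,3,5,6,7,8}→3  {0,2,4,5,6,7,8}→3  {1,2,4,5,6,7,8}→3  {1,3,4,5,6,7,8}→3  {2,3,4,5,6,7,8}→6
  placing 0:s first → 12 extensions
  placing 1:u first → 12 extensions
  placing 3:p first → 6 extensions
total linear extensions = 30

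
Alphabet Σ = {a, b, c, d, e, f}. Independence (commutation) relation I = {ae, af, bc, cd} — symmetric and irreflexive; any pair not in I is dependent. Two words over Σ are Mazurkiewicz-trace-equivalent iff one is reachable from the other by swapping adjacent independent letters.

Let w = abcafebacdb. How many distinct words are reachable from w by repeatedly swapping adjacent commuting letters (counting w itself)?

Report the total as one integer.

drop 0:a onto floor
drop 1:b onto {0:a}
drop 2:c onto {0:a}
drop 3:a onto {1:b, 2:c}
drop 4:f onto {1:b, 2:c}
drop 5:e onto {4:f}
drop 6:b onto {3:a, 5:e}
drop 7:a onto {6:b}
drop 8:c onto {7:a}
drop 9:d onto {7:a}
drop 10:b onto {9:d}
ground layer = {0:a}
drop-orders for the pieces not yet dropped (sum over which currently-grounded one goes next):
  1 to go: {8} 1  {10} 1
  2 to go: {8,10} 2  {9,10} 1
  3 to go: {8,9,10} 3
  4 to go: {7,8,9,10} 3
  5 to go: {6,7,8,9,10} 3
  6 to go: {3,6,7,8,9,10} 3  {5,6,7,8,9,10} 3
  7 to go: {3,5,6,7,8,9,10} 6  {4,5,6,7,8,9,10} 3
  8 to go: {3,4,5,6,7,8,9,10} 9
  9 to go: {1,3,4,5,6,7,8,9,10} 9  {2,3,4,5,6,7,8,9,10} 9
  if 0:a drops first: 18 orders

18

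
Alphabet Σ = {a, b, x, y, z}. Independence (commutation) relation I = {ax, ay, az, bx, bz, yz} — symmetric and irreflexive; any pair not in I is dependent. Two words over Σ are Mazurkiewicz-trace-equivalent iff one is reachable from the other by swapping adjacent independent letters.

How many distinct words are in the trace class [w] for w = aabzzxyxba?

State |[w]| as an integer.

drop 0:a onto floor
drop 1:a onto {0:a}
drop 2:b onto {1:a}
drop 3:z onto floor
drop 4:z onto {3:z}
drop 5:x onto {4:z}
drop 6:y onto {2:b, 5:x}
drop 7:x onto {6:y}
drop 8:b onto {6:y}
drop 9:a onto {8:b}
ground layer = {0:a, 3:z}
drop-orders for the pieces not yet dropped (sum over which currently-grounded one goes next):
  1 to go: {7} 1  {9} 1
  2 to go: {7,9} 2  {8,9} 1
  3 to go: {7,8,9} 3
  4 to go: {6,7,8,9} 3
  5 to go: {2,6,7,8,9} 3  {5,6,7,8,9} 3
  6 to go: {1,2,6,7,8,9} 3  {2,5,6,7,8,9} 6  {4,5,6,7,8,9} 3
  7 to go: {0,1,2,6,7,8,9} 3  {1,2,5,6,7,8,9} 9  {2,4,5,6,7,8,9} 9  {3,4,5,6,7,8,9} 3
  8 to go: {0,1,2,5,6,7,8,9} 12  {1,2,4,5,6,7,8,9} 18  {2,3,4,5,6,7,8,9} 12
  if 0:a drops first: 30 orders
  if 3:z drops first: 30 orders
heap linearizations: 60

60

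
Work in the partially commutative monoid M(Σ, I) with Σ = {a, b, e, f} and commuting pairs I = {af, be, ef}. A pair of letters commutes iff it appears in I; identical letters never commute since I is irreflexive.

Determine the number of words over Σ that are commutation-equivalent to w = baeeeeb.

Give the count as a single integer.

piece 0:b — minimal
piece 1:a rests on {0:b}
piece 2:e rests on {1:a}
piece 3:e rests on {2:e}
piece 4:e rests on {3:e}
piece 5:e rests on {4:e}
piece 6:b rests on {1:a}
minimal pieces: {0:b}
ways to finish when only these pieces remain (= sum over removing one remaining piece with nothing left below it):
  1 left: {5}→1  {6}→1
  2 left: {4,5}→1  {5,6}→2
  3 left: {3,4,5}→1  {4,5,6}→3
  4 left: {2,3,4,5}→1  {3,4,5,6}→4
  5 left: {2,3,4,5,6}→5
  placing 0:b first → 5 extensions

5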